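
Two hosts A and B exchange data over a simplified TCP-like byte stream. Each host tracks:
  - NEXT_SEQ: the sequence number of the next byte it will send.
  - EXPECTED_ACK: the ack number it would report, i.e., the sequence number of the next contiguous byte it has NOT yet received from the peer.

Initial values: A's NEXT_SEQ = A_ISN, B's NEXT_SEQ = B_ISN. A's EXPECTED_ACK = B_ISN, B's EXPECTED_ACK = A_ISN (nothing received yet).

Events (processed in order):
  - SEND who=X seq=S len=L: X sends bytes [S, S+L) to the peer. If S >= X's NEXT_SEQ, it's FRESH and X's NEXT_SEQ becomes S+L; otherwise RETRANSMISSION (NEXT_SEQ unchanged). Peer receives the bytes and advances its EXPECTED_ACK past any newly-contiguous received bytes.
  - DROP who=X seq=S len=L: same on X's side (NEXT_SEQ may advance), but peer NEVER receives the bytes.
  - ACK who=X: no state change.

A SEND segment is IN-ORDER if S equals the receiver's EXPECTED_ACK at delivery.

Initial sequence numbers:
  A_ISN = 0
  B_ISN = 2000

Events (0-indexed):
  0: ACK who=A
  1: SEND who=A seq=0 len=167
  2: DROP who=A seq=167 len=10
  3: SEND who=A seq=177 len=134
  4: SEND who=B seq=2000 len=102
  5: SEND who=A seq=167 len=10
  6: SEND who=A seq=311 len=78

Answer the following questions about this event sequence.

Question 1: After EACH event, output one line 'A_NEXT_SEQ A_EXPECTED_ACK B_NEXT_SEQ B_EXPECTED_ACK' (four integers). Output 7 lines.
0 2000 2000 0
167 2000 2000 167
177 2000 2000 167
311 2000 2000 167
311 2102 2102 167
311 2102 2102 311
389 2102 2102 389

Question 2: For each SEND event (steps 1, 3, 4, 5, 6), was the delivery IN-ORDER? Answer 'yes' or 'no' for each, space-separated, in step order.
Answer: yes no yes yes yes

Derivation:
Step 1: SEND seq=0 -> in-order
Step 3: SEND seq=177 -> out-of-order
Step 4: SEND seq=2000 -> in-order
Step 5: SEND seq=167 -> in-order
Step 6: SEND seq=311 -> in-order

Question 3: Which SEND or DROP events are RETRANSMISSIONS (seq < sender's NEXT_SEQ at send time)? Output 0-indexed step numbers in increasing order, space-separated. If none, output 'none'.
Answer: 5

Derivation:
Step 1: SEND seq=0 -> fresh
Step 2: DROP seq=167 -> fresh
Step 3: SEND seq=177 -> fresh
Step 4: SEND seq=2000 -> fresh
Step 5: SEND seq=167 -> retransmit
Step 6: SEND seq=311 -> fresh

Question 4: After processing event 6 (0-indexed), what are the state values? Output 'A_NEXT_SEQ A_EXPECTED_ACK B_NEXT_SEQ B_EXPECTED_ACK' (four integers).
After event 0: A_seq=0 A_ack=2000 B_seq=2000 B_ack=0
After event 1: A_seq=167 A_ack=2000 B_seq=2000 B_ack=167
After event 2: A_seq=177 A_ack=2000 B_seq=2000 B_ack=167
After event 3: A_seq=311 A_ack=2000 B_seq=2000 B_ack=167
After event 4: A_seq=311 A_ack=2102 B_seq=2102 B_ack=167
After event 5: A_seq=311 A_ack=2102 B_seq=2102 B_ack=311
After event 6: A_seq=389 A_ack=2102 B_seq=2102 B_ack=389

389 2102 2102 389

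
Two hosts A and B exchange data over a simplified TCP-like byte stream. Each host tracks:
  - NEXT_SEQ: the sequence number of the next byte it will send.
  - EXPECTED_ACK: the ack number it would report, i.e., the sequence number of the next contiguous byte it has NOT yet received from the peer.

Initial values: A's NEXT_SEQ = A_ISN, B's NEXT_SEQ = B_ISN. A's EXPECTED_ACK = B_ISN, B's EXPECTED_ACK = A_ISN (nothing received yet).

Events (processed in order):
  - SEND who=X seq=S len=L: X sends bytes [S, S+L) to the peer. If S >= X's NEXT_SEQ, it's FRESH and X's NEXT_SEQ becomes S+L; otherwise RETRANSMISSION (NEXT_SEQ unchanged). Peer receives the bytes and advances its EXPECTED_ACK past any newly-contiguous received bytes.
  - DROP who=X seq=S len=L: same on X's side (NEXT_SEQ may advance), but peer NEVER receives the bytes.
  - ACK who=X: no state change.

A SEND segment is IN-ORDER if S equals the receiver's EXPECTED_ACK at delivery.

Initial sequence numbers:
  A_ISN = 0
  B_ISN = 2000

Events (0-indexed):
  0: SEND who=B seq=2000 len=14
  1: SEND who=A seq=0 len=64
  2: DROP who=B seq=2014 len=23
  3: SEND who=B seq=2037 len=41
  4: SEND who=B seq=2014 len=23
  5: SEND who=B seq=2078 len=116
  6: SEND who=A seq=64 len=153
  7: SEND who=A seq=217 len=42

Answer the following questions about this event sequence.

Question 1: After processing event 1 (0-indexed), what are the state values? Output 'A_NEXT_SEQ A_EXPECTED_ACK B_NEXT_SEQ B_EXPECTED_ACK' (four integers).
After event 0: A_seq=0 A_ack=2014 B_seq=2014 B_ack=0
After event 1: A_seq=64 A_ack=2014 B_seq=2014 B_ack=64

64 2014 2014 64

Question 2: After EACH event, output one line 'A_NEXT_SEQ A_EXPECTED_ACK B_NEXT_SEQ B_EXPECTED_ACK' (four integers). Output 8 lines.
0 2014 2014 0
64 2014 2014 64
64 2014 2037 64
64 2014 2078 64
64 2078 2078 64
64 2194 2194 64
217 2194 2194 217
259 2194 2194 259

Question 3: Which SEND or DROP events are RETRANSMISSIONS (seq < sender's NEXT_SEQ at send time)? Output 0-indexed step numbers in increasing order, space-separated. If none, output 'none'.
Answer: 4

Derivation:
Step 0: SEND seq=2000 -> fresh
Step 1: SEND seq=0 -> fresh
Step 2: DROP seq=2014 -> fresh
Step 3: SEND seq=2037 -> fresh
Step 4: SEND seq=2014 -> retransmit
Step 5: SEND seq=2078 -> fresh
Step 6: SEND seq=64 -> fresh
Step 7: SEND seq=217 -> fresh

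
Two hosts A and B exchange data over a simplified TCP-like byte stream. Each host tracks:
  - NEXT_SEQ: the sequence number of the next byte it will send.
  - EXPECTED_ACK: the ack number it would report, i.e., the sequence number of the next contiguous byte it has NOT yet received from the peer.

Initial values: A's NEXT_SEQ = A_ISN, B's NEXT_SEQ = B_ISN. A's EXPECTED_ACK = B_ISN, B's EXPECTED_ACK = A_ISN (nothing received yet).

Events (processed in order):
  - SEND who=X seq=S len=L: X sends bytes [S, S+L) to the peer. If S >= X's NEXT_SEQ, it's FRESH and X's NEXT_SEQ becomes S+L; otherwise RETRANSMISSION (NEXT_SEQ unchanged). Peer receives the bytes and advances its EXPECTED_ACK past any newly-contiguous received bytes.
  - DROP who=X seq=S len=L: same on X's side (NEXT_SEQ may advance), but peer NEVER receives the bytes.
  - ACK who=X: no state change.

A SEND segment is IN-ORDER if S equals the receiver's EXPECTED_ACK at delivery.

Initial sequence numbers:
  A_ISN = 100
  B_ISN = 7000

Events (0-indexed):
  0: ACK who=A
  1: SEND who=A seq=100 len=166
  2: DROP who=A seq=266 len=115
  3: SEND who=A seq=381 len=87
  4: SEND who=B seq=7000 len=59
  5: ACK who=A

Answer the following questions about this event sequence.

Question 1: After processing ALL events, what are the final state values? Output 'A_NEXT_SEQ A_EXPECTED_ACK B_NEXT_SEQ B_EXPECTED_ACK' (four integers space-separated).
After event 0: A_seq=100 A_ack=7000 B_seq=7000 B_ack=100
After event 1: A_seq=266 A_ack=7000 B_seq=7000 B_ack=266
After event 2: A_seq=381 A_ack=7000 B_seq=7000 B_ack=266
After event 3: A_seq=468 A_ack=7000 B_seq=7000 B_ack=266
After event 4: A_seq=468 A_ack=7059 B_seq=7059 B_ack=266
After event 5: A_seq=468 A_ack=7059 B_seq=7059 B_ack=266

Answer: 468 7059 7059 266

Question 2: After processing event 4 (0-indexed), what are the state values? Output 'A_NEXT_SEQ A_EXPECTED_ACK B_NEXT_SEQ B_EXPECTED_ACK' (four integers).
After event 0: A_seq=100 A_ack=7000 B_seq=7000 B_ack=100
After event 1: A_seq=266 A_ack=7000 B_seq=7000 B_ack=266
After event 2: A_seq=381 A_ack=7000 B_seq=7000 B_ack=266
After event 3: A_seq=468 A_ack=7000 B_seq=7000 B_ack=266
After event 4: A_seq=468 A_ack=7059 B_seq=7059 B_ack=266

468 7059 7059 266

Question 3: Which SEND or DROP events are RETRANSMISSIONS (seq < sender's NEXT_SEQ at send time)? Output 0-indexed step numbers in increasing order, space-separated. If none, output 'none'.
Answer: none

Derivation:
Step 1: SEND seq=100 -> fresh
Step 2: DROP seq=266 -> fresh
Step 3: SEND seq=381 -> fresh
Step 4: SEND seq=7000 -> fresh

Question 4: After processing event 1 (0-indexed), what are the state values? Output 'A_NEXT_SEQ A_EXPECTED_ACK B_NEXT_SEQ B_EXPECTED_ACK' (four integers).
After event 0: A_seq=100 A_ack=7000 B_seq=7000 B_ack=100
After event 1: A_seq=266 A_ack=7000 B_seq=7000 B_ack=266

266 7000 7000 266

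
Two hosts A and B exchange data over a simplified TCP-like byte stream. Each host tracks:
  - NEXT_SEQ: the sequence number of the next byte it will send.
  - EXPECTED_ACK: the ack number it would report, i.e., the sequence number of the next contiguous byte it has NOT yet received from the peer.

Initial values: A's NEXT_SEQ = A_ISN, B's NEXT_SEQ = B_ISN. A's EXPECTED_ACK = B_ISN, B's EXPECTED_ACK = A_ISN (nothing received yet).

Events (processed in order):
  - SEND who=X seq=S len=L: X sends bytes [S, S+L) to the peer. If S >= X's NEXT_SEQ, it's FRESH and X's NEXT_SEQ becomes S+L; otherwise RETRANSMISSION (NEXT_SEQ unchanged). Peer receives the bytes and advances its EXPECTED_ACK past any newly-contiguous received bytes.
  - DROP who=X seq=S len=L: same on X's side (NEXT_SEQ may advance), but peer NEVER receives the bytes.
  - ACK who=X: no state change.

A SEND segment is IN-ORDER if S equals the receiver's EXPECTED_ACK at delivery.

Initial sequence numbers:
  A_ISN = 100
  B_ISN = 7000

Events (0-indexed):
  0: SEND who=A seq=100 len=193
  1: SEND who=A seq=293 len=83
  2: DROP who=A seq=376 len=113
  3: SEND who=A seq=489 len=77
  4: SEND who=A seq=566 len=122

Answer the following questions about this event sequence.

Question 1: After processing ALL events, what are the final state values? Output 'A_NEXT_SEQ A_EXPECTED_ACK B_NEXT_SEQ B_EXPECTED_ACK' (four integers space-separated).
After event 0: A_seq=293 A_ack=7000 B_seq=7000 B_ack=293
After event 1: A_seq=376 A_ack=7000 B_seq=7000 B_ack=376
After event 2: A_seq=489 A_ack=7000 B_seq=7000 B_ack=376
After event 3: A_seq=566 A_ack=7000 B_seq=7000 B_ack=376
After event 4: A_seq=688 A_ack=7000 B_seq=7000 B_ack=376

Answer: 688 7000 7000 376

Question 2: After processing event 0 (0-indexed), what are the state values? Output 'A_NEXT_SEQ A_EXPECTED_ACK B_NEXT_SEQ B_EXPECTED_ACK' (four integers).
After event 0: A_seq=293 A_ack=7000 B_seq=7000 B_ack=293

293 7000 7000 293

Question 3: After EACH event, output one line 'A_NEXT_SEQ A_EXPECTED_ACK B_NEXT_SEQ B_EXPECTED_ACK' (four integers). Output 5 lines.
293 7000 7000 293
376 7000 7000 376
489 7000 7000 376
566 7000 7000 376
688 7000 7000 376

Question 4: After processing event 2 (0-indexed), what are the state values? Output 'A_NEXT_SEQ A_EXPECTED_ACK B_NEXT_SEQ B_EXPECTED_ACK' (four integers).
After event 0: A_seq=293 A_ack=7000 B_seq=7000 B_ack=293
After event 1: A_seq=376 A_ack=7000 B_seq=7000 B_ack=376
After event 2: A_seq=489 A_ack=7000 B_seq=7000 B_ack=376

489 7000 7000 376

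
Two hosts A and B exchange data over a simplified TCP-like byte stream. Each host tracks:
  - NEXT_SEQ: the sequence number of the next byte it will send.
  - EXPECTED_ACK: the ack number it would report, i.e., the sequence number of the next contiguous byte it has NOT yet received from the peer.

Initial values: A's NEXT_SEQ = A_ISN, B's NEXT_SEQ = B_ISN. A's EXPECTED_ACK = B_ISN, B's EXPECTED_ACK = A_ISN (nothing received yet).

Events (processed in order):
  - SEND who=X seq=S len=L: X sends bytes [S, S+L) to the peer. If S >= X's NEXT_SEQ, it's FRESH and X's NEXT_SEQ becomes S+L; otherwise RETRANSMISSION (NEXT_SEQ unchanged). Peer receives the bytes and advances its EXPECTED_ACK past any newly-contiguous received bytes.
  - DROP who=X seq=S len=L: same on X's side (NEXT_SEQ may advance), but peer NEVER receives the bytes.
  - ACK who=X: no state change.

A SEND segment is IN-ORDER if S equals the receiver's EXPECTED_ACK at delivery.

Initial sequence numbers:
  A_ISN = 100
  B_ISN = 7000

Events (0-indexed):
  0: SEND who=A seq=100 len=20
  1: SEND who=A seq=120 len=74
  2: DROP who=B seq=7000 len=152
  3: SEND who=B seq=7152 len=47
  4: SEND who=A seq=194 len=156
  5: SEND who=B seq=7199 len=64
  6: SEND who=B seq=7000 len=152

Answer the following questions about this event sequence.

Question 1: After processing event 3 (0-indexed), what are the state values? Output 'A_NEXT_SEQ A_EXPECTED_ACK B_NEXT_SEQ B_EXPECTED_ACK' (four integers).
After event 0: A_seq=120 A_ack=7000 B_seq=7000 B_ack=120
After event 1: A_seq=194 A_ack=7000 B_seq=7000 B_ack=194
After event 2: A_seq=194 A_ack=7000 B_seq=7152 B_ack=194
After event 3: A_seq=194 A_ack=7000 B_seq=7199 B_ack=194

194 7000 7199 194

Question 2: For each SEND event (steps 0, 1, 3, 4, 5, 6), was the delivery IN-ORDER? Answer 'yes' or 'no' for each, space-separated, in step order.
Step 0: SEND seq=100 -> in-order
Step 1: SEND seq=120 -> in-order
Step 3: SEND seq=7152 -> out-of-order
Step 4: SEND seq=194 -> in-order
Step 5: SEND seq=7199 -> out-of-order
Step 6: SEND seq=7000 -> in-order

Answer: yes yes no yes no yes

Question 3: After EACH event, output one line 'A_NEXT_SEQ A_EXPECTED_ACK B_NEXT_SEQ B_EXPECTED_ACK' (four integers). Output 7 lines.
120 7000 7000 120
194 7000 7000 194
194 7000 7152 194
194 7000 7199 194
350 7000 7199 350
350 7000 7263 350
350 7263 7263 350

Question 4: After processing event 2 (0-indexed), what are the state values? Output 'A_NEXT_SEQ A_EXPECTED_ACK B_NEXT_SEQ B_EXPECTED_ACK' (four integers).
After event 0: A_seq=120 A_ack=7000 B_seq=7000 B_ack=120
After event 1: A_seq=194 A_ack=7000 B_seq=7000 B_ack=194
After event 2: A_seq=194 A_ack=7000 B_seq=7152 B_ack=194

194 7000 7152 194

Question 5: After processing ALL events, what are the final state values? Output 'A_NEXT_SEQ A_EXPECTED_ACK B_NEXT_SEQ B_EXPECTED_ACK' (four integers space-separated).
Answer: 350 7263 7263 350

Derivation:
After event 0: A_seq=120 A_ack=7000 B_seq=7000 B_ack=120
After event 1: A_seq=194 A_ack=7000 B_seq=7000 B_ack=194
After event 2: A_seq=194 A_ack=7000 B_seq=7152 B_ack=194
After event 3: A_seq=194 A_ack=7000 B_seq=7199 B_ack=194
After event 4: A_seq=350 A_ack=7000 B_seq=7199 B_ack=350
After event 5: A_seq=350 A_ack=7000 B_seq=7263 B_ack=350
After event 6: A_seq=350 A_ack=7263 B_seq=7263 B_ack=350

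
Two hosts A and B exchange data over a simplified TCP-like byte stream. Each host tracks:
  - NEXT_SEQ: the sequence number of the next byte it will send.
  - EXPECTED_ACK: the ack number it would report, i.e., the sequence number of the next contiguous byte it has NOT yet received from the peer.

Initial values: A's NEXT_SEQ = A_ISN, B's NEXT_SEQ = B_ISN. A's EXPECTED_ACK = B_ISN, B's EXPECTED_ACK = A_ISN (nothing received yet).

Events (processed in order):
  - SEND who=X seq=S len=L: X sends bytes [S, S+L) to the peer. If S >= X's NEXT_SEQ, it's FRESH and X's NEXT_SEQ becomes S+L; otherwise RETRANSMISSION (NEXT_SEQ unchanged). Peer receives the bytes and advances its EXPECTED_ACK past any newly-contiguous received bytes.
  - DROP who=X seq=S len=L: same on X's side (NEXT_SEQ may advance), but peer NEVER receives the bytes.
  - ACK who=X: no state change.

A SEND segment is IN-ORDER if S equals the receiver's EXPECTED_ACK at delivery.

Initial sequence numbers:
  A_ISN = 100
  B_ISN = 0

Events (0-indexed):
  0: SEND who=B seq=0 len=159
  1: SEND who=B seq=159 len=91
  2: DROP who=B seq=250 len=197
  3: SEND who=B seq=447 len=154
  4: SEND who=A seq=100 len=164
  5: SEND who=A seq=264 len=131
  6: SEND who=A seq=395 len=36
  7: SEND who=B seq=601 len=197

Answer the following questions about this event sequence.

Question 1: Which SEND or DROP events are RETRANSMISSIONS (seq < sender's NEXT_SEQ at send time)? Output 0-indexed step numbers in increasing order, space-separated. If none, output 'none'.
Step 0: SEND seq=0 -> fresh
Step 1: SEND seq=159 -> fresh
Step 2: DROP seq=250 -> fresh
Step 3: SEND seq=447 -> fresh
Step 4: SEND seq=100 -> fresh
Step 5: SEND seq=264 -> fresh
Step 6: SEND seq=395 -> fresh
Step 7: SEND seq=601 -> fresh

Answer: none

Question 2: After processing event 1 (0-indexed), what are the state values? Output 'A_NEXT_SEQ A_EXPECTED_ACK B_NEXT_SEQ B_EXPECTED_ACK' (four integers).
After event 0: A_seq=100 A_ack=159 B_seq=159 B_ack=100
After event 1: A_seq=100 A_ack=250 B_seq=250 B_ack=100

100 250 250 100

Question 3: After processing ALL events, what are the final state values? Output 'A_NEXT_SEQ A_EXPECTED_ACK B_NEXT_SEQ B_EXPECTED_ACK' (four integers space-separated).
After event 0: A_seq=100 A_ack=159 B_seq=159 B_ack=100
After event 1: A_seq=100 A_ack=250 B_seq=250 B_ack=100
After event 2: A_seq=100 A_ack=250 B_seq=447 B_ack=100
After event 3: A_seq=100 A_ack=250 B_seq=601 B_ack=100
After event 4: A_seq=264 A_ack=250 B_seq=601 B_ack=264
After event 5: A_seq=395 A_ack=250 B_seq=601 B_ack=395
After event 6: A_seq=431 A_ack=250 B_seq=601 B_ack=431
After event 7: A_seq=431 A_ack=250 B_seq=798 B_ack=431

Answer: 431 250 798 431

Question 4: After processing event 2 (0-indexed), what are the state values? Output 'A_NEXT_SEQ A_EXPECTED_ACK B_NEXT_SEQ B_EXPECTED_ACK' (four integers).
After event 0: A_seq=100 A_ack=159 B_seq=159 B_ack=100
After event 1: A_seq=100 A_ack=250 B_seq=250 B_ack=100
After event 2: A_seq=100 A_ack=250 B_seq=447 B_ack=100

100 250 447 100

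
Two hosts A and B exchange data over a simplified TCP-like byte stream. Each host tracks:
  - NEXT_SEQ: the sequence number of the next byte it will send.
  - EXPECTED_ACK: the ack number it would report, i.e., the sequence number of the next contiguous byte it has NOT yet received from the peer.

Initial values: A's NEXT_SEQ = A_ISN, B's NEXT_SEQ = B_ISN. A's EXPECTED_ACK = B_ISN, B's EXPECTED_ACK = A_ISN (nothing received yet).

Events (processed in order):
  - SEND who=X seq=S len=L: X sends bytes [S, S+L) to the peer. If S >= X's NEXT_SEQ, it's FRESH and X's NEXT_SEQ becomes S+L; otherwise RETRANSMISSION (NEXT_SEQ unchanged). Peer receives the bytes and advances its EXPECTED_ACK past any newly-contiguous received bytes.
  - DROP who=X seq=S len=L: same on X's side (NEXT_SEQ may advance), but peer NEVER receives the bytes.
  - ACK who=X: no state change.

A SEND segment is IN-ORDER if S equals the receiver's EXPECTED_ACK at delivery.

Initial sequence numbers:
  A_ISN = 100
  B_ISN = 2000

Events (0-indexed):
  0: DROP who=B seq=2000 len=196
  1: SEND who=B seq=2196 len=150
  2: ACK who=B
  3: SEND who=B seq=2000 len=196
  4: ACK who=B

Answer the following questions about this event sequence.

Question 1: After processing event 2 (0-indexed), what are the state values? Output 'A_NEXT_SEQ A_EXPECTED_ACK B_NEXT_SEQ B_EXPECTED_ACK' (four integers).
After event 0: A_seq=100 A_ack=2000 B_seq=2196 B_ack=100
After event 1: A_seq=100 A_ack=2000 B_seq=2346 B_ack=100
After event 2: A_seq=100 A_ack=2000 B_seq=2346 B_ack=100

100 2000 2346 100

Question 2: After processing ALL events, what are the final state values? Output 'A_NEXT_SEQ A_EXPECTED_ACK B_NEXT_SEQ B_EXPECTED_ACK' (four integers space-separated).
After event 0: A_seq=100 A_ack=2000 B_seq=2196 B_ack=100
After event 1: A_seq=100 A_ack=2000 B_seq=2346 B_ack=100
After event 2: A_seq=100 A_ack=2000 B_seq=2346 B_ack=100
After event 3: A_seq=100 A_ack=2346 B_seq=2346 B_ack=100
After event 4: A_seq=100 A_ack=2346 B_seq=2346 B_ack=100

Answer: 100 2346 2346 100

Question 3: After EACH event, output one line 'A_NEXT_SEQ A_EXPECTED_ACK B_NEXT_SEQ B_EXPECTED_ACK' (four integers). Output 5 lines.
100 2000 2196 100
100 2000 2346 100
100 2000 2346 100
100 2346 2346 100
100 2346 2346 100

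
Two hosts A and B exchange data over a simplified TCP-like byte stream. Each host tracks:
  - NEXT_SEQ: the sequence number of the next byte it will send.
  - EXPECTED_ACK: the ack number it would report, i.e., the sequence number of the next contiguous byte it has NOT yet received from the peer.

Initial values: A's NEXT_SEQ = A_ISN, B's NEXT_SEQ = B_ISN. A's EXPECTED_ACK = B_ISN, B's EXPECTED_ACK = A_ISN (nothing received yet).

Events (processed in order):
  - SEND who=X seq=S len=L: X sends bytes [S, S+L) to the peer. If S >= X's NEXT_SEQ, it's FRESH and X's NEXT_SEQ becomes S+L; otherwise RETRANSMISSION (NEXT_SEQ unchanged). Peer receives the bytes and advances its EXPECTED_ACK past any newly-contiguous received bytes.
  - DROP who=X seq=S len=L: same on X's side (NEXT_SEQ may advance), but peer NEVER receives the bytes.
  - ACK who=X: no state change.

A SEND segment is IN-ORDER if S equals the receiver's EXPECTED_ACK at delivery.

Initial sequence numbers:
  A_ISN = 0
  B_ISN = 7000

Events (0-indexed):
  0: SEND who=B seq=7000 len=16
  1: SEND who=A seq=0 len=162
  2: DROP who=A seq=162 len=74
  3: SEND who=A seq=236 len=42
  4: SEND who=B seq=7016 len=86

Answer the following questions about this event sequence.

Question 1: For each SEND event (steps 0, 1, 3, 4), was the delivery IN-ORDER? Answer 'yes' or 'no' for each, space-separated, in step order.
Answer: yes yes no yes

Derivation:
Step 0: SEND seq=7000 -> in-order
Step 1: SEND seq=0 -> in-order
Step 3: SEND seq=236 -> out-of-order
Step 4: SEND seq=7016 -> in-order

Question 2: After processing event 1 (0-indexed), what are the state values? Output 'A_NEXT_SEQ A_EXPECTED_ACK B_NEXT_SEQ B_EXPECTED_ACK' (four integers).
After event 0: A_seq=0 A_ack=7016 B_seq=7016 B_ack=0
After event 1: A_seq=162 A_ack=7016 B_seq=7016 B_ack=162

162 7016 7016 162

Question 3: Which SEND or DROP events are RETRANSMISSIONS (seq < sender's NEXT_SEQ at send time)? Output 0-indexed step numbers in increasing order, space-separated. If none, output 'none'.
Step 0: SEND seq=7000 -> fresh
Step 1: SEND seq=0 -> fresh
Step 2: DROP seq=162 -> fresh
Step 3: SEND seq=236 -> fresh
Step 4: SEND seq=7016 -> fresh

Answer: none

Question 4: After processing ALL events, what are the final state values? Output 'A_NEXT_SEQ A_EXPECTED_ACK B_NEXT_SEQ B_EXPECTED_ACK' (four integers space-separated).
After event 0: A_seq=0 A_ack=7016 B_seq=7016 B_ack=0
After event 1: A_seq=162 A_ack=7016 B_seq=7016 B_ack=162
After event 2: A_seq=236 A_ack=7016 B_seq=7016 B_ack=162
After event 3: A_seq=278 A_ack=7016 B_seq=7016 B_ack=162
After event 4: A_seq=278 A_ack=7102 B_seq=7102 B_ack=162

Answer: 278 7102 7102 162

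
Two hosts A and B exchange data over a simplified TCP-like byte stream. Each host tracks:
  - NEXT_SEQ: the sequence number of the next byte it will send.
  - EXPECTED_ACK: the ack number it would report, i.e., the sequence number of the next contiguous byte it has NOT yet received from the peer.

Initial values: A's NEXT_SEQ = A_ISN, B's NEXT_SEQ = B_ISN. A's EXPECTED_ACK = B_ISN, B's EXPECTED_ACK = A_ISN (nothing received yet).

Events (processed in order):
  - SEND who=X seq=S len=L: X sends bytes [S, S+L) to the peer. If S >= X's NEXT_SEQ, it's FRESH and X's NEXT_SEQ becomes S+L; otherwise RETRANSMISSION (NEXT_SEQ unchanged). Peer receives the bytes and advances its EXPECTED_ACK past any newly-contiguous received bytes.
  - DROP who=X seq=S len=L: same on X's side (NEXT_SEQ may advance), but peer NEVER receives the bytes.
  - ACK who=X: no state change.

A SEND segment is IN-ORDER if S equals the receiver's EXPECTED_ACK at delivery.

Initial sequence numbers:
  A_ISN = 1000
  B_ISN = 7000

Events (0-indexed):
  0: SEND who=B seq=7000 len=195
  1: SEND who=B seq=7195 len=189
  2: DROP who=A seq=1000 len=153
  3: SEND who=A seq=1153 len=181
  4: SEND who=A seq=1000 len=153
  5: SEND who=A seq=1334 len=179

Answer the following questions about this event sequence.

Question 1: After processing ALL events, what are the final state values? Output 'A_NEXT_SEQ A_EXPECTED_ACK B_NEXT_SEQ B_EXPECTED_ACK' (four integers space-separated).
After event 0: A_seq=1000 A_ack=7195 B_seq=7195 B_ack=1000
After event 1: A_seq=1000 A_ack=7384 B_seq=7384 B_ack=1000
After event 2: A_seq=1153 A_ack=7384 B_seq=7384 B_ack=1000
After event 3: A_seq=1334 A_ack=7384 B_seq=7384 B_ack=1000
After event 4: A_seq=1334 A_ack=7384 B_seq=7384 B_ack=1334
After event 5: A_seq=1513 A_ack=7384 B_seq=7384 B_ack=1513

Answer: 1513 7384 7384 1513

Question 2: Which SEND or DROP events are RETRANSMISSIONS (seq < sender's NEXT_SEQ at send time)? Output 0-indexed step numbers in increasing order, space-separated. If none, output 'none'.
Step 0: SEND seq=7000 -> fresh
Step 1: SEND seq=7195 -> fresh
Step 2: DROP seq=1000 -> fresh
Step 3: SEND seq=1153 -> fresh
Step 4: SEND seq=1000 -> retransmit
Step 5: SEND seq=1334 -> fresh

Answer: 4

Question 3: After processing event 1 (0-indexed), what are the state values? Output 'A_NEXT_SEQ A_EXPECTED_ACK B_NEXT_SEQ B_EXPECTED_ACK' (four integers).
After event 0: A_seq=1000 A_ack=7195 B_seq=7195 B_ack=1000
After event 1: A_seq=1000 A_ack=7384 B_seq=7384 B_ack=1000

1000 7384 7384 1000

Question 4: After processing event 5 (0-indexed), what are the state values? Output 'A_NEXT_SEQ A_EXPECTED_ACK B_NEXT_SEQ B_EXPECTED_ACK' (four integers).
After event 0: A_seq=1000 A_ack=7195 B_seq=7195 B_ack=1000
After event 1: A_seq=1000 A_ack=7384 B_seq=7384 B_ack=1000
After event 2: A_seq=1153 A_ack=7384 B_seq=7384 B_ack=1000
After event 3: A_seq=1334 A_ack=7384 B_seq=7384 B_ack=1000
After event 4: A_seq=1334 A_ack=7384 B_seq=7384 B_ack=1334
After event 5: A_seq=1513 A_ack=7384 B_seq=7384 B_ack=1513

1513 7384 7384 1513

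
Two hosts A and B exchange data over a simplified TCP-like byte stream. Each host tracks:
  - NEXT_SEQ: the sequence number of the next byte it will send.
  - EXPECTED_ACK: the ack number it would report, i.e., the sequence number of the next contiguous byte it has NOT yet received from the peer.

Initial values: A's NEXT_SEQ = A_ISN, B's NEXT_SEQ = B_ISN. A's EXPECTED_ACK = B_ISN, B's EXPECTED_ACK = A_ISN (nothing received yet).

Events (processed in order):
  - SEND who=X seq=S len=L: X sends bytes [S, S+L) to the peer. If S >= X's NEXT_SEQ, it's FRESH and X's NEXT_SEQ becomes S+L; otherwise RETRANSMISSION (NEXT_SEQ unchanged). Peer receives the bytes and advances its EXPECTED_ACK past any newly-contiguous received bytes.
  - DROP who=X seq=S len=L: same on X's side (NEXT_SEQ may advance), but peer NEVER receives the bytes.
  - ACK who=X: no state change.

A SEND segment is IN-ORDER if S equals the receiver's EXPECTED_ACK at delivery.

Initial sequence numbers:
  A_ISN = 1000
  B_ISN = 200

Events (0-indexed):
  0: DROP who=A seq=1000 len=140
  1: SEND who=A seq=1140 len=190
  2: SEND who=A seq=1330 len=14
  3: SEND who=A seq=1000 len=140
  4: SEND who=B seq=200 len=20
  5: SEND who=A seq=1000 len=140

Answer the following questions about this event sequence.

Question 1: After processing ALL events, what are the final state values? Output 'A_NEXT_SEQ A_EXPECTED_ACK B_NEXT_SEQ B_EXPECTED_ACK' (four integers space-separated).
Answer: 1344 220 220 1344

Derivation:
After event 0: A_seq=1140 A_ack=200 B_seq=200 B_ack=1000
After event 1: A_seq=1330 A_ack=200 B_seq=200 B_ack=1000
After event 2: A_seq=1344 A_ack=200 B_seq=200 B_ack=1000
After event 3: A_seq=1344 A_ack=200 B_seq=200 B_ack=1344
After event 4: A_seq=1344 A_ack=220 B_seq=220 B_ack=1344
After event 5: A_seq=1344 A_ack=220 B_seq=220 B_ack=1344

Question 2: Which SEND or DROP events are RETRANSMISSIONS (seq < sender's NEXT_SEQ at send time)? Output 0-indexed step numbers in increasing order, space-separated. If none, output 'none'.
Step 0: DROP seq=1000 -> fresh
Step 1: SEND seq=1140 -> fresh
Step 2: SEND seq=1330 -> fresh
Step 3: SEND seq=1000 -> retransmit
Step 4: SEND seq=200 -> fresh
Step 5: SEND seq=1000 -> retransmit

Answer: 3 5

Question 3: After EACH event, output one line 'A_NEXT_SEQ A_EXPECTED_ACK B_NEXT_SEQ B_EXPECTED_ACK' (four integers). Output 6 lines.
1140 200 200 1000
1330 200 200 1000
1344 200 200 1000
1344 200 200 1344
1344 220 220 1344
1344 220 220 1344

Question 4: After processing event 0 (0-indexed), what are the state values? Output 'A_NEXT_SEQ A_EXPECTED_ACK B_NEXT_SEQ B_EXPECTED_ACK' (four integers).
After event 0: A_seq=1140 A_ack=200 B_seq=200 B_ack=1000

1140 200 200 1000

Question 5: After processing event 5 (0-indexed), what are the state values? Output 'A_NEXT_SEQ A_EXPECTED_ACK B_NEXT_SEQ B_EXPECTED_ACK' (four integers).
After event 0: A_seq=1140 A_ack=200 B_seq=200 B_ack=1000
After event 1: A_seq=1330 A_ack=200 B_seq=200 B_ack=1000
After event 2: A_seq=1344 A_ack=200 B_seq=200 B_ack=1000
After event 3: A_seq=1344 A_ack=200 B_seq=200 B_ack=1344
After event 4: A_seq=1344 A_ack=220 B_seq=220 B_ack=1344
After event 5: A_seq=1344 A_ack=220 B_seq=220 B_ack=1344

1344 220 220 1344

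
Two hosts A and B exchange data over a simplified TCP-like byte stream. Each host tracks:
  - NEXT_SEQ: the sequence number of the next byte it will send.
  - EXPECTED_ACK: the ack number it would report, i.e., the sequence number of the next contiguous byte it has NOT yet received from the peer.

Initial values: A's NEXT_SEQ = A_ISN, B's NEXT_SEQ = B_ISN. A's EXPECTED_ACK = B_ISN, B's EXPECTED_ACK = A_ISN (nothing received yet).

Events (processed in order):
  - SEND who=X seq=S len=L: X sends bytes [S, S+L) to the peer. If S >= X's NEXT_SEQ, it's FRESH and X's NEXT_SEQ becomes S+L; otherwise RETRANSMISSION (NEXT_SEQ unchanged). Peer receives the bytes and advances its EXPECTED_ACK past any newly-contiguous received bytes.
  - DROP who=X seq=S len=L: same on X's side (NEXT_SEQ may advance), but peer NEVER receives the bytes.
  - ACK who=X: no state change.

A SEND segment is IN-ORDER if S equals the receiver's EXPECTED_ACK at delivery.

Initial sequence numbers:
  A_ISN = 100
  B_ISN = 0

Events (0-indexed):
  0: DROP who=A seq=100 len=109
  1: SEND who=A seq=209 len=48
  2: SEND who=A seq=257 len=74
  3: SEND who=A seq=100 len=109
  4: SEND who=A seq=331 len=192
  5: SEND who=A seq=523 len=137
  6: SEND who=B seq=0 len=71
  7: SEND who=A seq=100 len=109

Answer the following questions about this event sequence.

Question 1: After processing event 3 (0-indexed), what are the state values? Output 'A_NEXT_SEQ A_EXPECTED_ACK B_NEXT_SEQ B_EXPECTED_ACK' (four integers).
After event 0: A_seq=209 A_ack=0 B_seq=0 B_ack=100
After event 1: A_seq=257 A_ack=0 B_seq=0 B_ack=100
After event 2: A_seq=331 A_ack=0 B_seq=0 B_ack=100
After event 3: A_seq=331 A_ack=0 B_seq=0 B_ack=331

331 0 0 331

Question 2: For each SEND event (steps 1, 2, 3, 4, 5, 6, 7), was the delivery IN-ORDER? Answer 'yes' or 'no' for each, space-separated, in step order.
Step 1: SEND seq=209 -> out-of-order
Step 2: SEND seq=257 -> out-of-order
Step 3: SEND seq=100 -> in-order
Step 4: SEND seq=331 -> in-order
Step 5: SEND seq=523 -> in-order
Step 6: SEND seq=0 -> in-order
Step 7: SEND seq=100 -> out-of-order

Answer: no no yes yes yes yes no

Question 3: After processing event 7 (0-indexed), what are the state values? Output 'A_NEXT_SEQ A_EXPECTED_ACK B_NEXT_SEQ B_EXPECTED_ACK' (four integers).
After event 0: A_seq=209 A_ack=0 B_seq=0 B_ack=100
After event 1: A_seq=257 A_ack=0 B_seq=0 B_ack=100
After event 2: A_seq=331 A_ack=0 B_seq=0 B_ack=100
After event 3: A_seq=331 A_ack=0 B_seq=0 B_ack=331
After event 4: A_seq=523 A_ack=0 B_seq=0 B_ack=523
After event 5: A_seq=660 A_ack=0 B_seq=0 B_ack=660
After event 6: A_seq=660 A_ack=71 B_seq=71 B_ack=660
After event 7: A_seq=660 A_ack=71 B_seq=71 B_ack=660

660 71 71 660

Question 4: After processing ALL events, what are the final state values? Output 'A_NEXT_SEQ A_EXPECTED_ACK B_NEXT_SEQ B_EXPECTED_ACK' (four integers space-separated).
After event 0: A_seq=209 A_ack=0 B_seq=0 B_ack=100
After event 1: A_seq=257 A_ack=0 B_seq=0 B_ack=100
After event 2: A_seq=331 A_ack=0 B_seq=0 B_ack=100
After event 3: A_seq=331 A_ack=0 B_seq=0 B_ack=331
After event 4: A_seq=523 A_ack=0 B_seq=0 B_ack=523
After event 5: A_seq=660 A_ack=0 B_seq=0 B_ack=660
After event 6: A_seq=660 A_ack=71 B_seq=71 B_ack=660
After event 7: A_seq=660 A_ack=71 B_seq=71 B_ack=660

Answer: 660 71 71 660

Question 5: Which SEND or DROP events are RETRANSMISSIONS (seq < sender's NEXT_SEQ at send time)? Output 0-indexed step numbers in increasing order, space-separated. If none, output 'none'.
Step 0: DROP seq=100 -> fresh
Step 1: SEND seq=209 -> fresh
Step 2: SEND seq=257 -> fresh
Step 3: SEND seq=100 -> retransmit
Step 4: SEND seq=331 -> fresh
Step 5: SEND seq=523 -> fresh
Step 6: SEND seq=0 -> fresh
Step 7: SEND seq=100 -> retransmit

Answer: 3 7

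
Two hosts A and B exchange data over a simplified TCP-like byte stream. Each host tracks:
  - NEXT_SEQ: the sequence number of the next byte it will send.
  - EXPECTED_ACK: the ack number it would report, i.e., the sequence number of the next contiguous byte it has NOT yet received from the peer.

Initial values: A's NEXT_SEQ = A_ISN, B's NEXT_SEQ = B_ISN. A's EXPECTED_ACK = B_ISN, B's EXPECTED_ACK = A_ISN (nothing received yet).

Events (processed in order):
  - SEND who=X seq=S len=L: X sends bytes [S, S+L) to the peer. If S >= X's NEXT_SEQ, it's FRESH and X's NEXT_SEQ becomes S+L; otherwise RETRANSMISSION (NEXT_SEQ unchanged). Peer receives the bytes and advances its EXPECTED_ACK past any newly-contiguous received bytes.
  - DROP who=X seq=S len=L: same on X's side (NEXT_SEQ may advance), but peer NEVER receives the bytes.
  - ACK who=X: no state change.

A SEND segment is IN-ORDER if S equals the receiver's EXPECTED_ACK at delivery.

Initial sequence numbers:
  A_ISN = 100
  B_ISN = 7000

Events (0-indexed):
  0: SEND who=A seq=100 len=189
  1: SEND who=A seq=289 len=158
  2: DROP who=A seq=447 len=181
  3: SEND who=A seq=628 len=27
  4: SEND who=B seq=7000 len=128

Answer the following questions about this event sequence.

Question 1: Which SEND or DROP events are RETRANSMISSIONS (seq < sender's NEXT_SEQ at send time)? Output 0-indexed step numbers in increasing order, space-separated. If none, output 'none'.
Step 0: SEND seq=100 -> fresh
Step 1: SEND seq=289 -> fresh
Step 2: DROP seq=447 -> fresh
Step 3: SEND seq=628 -> fresh
Step 4: SEND seq=7000 -> fresh

Answer: none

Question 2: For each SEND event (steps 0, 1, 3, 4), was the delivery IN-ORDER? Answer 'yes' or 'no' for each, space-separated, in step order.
Step 0: SEND seq=100 -> in-order
Step 1: SEND seq=289 -> in-order
Step 3: SEND seq=628 -> out-of-order
Step 4: SEND seq=7000 -> in-order

Answer: yes yes no yes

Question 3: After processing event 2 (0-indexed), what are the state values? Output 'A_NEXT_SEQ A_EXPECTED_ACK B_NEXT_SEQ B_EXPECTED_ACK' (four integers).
After event 0: A_seq=289 A_ack=7000 B_seq=7000 B_ack=289
After event 1: A_seq=447 A_ack=7000 B_seq=7000 B_ack=447
After event 2: A_seq=628 A_ack=7000 B_seq=7000 B_ack=447

628 7000 7000 447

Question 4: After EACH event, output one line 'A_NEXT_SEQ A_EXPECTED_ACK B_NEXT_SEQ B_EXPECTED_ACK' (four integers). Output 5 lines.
289 7000 7000 289
447 7000 7000 447
628 7000 7000 447
655 7000 7000 447
655 7128 7128 447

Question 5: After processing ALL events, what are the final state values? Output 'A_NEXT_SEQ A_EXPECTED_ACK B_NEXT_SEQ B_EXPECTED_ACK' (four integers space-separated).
Answer: 655 7128 7128 447

Derivation:
After event 0: A_seq=289 A_ack=7000 B_seq=7000 B_ack=289
After event 1: A_seq=447 A_ack=7000 B_seq=7000 B_ack=447
After event 2: A_seq=628 A_ack=7000 B_seq=7000 B_ack=447
After event 3: A_seq=655 A_ack=7000 B_seq=7000 B_ack=447
After event 4: A_seq=655 A_ack=7128 B_seq=7128 B_ack=447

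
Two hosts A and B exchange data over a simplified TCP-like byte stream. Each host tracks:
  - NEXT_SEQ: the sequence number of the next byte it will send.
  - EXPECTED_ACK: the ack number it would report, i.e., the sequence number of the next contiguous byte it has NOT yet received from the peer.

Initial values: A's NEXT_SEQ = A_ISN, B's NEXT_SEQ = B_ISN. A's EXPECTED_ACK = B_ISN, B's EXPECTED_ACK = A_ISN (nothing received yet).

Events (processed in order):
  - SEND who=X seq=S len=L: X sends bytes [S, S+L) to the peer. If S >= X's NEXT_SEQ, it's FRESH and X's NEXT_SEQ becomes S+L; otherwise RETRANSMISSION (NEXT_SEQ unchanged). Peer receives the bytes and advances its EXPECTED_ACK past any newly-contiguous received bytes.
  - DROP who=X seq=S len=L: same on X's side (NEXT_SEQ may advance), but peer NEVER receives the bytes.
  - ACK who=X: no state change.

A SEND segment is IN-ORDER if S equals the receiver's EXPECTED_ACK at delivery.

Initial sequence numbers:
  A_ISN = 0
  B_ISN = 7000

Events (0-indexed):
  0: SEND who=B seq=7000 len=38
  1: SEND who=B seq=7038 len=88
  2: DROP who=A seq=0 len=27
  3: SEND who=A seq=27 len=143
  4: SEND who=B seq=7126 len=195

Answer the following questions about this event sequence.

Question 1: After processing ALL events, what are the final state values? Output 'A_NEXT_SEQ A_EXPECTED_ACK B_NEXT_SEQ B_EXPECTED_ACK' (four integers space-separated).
After event 0: A_seq=0 A_ack=7038 B_seq=7038 B_ack=0
After event 1: A_seq=0 A_ack=7126 B_seq=7126 B_ack=0
After event 2: A_seq=27 A_ack=7126 B_seq=7126 B_ack=0
After event 3: A_seq=170 A_ack=7126 B_seq=7126 B_ack=0
After event 4: A_seq=170 A_ack=7321 B_seq=7321 B_ack=0

Answer: 170 7321 7321 0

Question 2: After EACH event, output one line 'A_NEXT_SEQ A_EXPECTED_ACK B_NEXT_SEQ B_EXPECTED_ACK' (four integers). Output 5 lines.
0 7038 7038 0
0 7126 7126 0
27 7126 7126 0
170 7126 7126 0
170 7321 7321 0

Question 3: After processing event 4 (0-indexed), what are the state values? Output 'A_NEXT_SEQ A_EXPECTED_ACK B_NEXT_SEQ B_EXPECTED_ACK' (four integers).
After event 0: A_seq=0 A_ack=7038 B_seq=7038 B_ack=0
After event 1: A_seq=0 A_ack=7126 B_seq=7126 B_ack=0
After event 2: A_seq=27 A_ack=7126 B_seq=7126 B_ack=0
After event 3: A_seq=170 A_ack=7126 B_seq=7126 B_ack=0
After event 4: A_seq=170 A_ack=7321 B_seq=7321 B_ack=0

170 7321 7321 0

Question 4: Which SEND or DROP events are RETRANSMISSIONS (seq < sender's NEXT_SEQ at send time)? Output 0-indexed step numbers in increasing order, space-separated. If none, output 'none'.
Answer: none

Derivation:
Step 0: SEND seq=7000 -> fresh
Step 1: SEND seq=7038 -> fresh
Step 2: DROP seq=0 -> fresh
Step 3: SEND seq=27 -> fresh
Step 4: SEND seq=7126 -> fresh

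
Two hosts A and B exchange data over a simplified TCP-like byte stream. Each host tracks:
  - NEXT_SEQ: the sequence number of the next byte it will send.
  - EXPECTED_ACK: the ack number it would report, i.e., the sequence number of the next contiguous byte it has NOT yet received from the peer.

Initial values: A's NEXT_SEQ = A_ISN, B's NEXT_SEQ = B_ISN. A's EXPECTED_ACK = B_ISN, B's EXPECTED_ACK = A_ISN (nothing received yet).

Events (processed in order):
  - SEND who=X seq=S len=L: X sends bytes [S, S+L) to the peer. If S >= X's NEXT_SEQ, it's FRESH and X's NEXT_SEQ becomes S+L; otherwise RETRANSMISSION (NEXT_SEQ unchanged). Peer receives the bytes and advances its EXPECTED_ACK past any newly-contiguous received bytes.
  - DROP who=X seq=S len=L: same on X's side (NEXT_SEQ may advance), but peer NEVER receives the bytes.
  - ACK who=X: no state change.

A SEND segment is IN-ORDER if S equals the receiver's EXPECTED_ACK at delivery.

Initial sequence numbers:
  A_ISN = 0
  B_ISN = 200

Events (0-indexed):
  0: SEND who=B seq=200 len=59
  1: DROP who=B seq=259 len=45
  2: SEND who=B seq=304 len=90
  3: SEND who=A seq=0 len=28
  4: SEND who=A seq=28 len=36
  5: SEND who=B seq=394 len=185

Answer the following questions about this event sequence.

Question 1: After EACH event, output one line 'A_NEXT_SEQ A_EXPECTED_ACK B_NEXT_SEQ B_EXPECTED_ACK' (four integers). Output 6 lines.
0 259 259 0
0 259 304 0
0 259 394 0
28 259 394 28
64 259 394 64
64 259 579 64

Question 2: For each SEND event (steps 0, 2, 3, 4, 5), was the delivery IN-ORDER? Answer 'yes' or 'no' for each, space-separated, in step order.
Answer: yes no yes yes no

Derivation:
Step 0: SEND seq=200 -> in-order
Step 2: SEND seq=304 -> out-of-order
Step 3: SEND seq=0 -> in-order
Step 4: SEND seq=28 -> in-order
Step 5: SEND seq=394 -> out-of-order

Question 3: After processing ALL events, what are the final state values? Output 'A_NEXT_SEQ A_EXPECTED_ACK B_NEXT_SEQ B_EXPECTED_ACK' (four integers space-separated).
After event 0: A_seq=0 A_ack=259 B_seq=259 B_ack=0
After event 1: A_seq=0 A_ack=259 B_seq=304 B_ack=0
After event 2: A_seq=0 A_ack=259 B_seq=394 B_ack=0
After event 3: A_seq=28 A_ack=259 B_seq=394 B_ack=28
After event 4: A_seq=64 A_ack=259 B_seq=394 B_ack=64
After event 5: A_seq=64 A_ack=259 B_seq=579 B_ack=64

Answer: 64 259 579 64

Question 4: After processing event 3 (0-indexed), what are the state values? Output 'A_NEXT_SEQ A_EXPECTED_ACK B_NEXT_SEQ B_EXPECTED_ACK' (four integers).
After event 0: A_seq=0 A_ack=259 B_seq=259 B_ack=0
After event 1: A_seq=0 A_ack=259 B_seq=304 B_ack=0
After event 2: A_seq=0 A_ack=259 B_seq=394 B_ack=0
After event 3: A_seq=28 A_ack=259 B_seq=394 B_ack=28

28 259 394 28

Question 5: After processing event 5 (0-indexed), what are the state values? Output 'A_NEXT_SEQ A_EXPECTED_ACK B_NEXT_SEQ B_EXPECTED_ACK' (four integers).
After event 0: A_seq=0 A_ack=259 B_seq=259 B_ack=0
After event 1: A_seq=0 A_ack=259 B_seq=304 B_ack=0
After event 2: A_seq=0 A_ack=259 B_seq=394 B_ack=0
After event 3: A_seq=28 A_ack=259 B_seq=394 B_ack=28
After event 4: A_seq=64 A_ack=259 B_seq=394 B_ack=64
After event 5: A_seq=64 A_ack=259 B_seq=579 B_ack=64

64 259 579 64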